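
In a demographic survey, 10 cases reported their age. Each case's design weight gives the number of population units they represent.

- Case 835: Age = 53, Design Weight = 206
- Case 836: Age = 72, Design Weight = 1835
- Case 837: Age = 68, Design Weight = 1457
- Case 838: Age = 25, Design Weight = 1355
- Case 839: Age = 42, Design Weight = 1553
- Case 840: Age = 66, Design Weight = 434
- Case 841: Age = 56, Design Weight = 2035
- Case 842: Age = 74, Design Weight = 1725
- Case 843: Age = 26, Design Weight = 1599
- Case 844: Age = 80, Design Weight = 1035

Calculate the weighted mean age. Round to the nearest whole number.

Weighted sum = 53×206 + 72×1835 + 68×1457 + 25×1355 + 42×1553 + 66×434 + 56×2035 + 74×1725 + 26×1599 + 80×1035
  = 10918 + 132120 + 99076 + 33875 + 65226 + 28644 + 113960 + 127650 + 41574 + 82800 = 735843
Sum of weights = 206 + 1835 + 1457 + 1355 + 1553 + 434 + 2035 + 1725 + 1599 + 1035 = 13234
Weighted mean = 735843 / 13234 = 55.602463

56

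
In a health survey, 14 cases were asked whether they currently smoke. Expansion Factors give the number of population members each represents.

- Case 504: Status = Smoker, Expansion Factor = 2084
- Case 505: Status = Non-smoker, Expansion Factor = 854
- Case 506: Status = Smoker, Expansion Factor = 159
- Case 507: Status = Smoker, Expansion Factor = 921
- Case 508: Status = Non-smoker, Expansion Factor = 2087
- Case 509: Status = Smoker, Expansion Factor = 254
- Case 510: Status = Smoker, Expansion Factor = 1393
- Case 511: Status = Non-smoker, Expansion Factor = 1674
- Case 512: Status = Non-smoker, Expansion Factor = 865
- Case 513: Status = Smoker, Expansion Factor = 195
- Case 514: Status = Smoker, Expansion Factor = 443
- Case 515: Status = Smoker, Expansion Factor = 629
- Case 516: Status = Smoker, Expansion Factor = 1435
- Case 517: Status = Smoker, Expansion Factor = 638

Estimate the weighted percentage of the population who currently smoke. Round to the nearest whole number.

Sum of weights for 'Smoker' = 2084 + 159 + 921 + 254 + 1393 + 195 + 443 + 629 + 1435 + 638 = 8151
Total weight = 13631
Weighted proportion = 8151 / 13631 = 0.5979752 → 59.79752%

60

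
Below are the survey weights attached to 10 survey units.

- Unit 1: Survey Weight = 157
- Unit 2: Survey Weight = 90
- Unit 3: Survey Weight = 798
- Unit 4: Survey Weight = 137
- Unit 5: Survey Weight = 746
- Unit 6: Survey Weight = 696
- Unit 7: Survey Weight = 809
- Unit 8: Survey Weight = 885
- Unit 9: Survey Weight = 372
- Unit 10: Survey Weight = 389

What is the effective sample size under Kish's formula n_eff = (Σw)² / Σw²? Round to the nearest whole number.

7

Σ wᵢ = 157 + 90 + 798 + 137 + 746 + 696 + 809 + 885 + 372 + 389 = 5079
Σ wᵢ² = 24649 + 8100 + 636804 + 18769 + 556516 + 484416 + 654481 + 783225 + 138384 + 151321 = 3456665
n_eff = 5079² / 3456665 = 25796241 / 3456665 = 7.4627541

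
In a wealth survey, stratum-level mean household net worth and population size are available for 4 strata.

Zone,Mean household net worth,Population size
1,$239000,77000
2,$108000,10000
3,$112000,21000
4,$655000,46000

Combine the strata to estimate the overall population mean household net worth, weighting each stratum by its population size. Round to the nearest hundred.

337400

Σ Nₕ·x̄ₕ = 239000×77000 + 108000×10000 + 112000×21000 + 655000×46000
  = 18403000000 + 1080000000 + 2352000000 + 30130000000 = 51965000000
Σ Nₕ = 77000 + 10000 + 21000 + 46000 = 154000
Overall mean = 51965000000 / 154000 = 337435.06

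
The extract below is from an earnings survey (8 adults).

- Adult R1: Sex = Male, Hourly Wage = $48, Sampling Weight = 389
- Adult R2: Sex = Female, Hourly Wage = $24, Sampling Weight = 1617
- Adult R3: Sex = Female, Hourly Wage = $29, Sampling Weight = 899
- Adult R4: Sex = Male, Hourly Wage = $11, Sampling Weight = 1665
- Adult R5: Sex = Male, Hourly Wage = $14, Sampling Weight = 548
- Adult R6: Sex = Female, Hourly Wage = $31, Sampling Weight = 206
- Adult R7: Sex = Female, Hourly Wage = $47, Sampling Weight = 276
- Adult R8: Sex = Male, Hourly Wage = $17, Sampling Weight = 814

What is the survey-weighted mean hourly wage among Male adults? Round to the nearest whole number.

Male rows: R1, R4, R5, R8
Weighted sum = 48×389 + 11×1665 + 14×548 + 17×814
  = 18672 + 18315 + 7672 + 13838 = 58497
Sum of weights = 389 + 1665 + 548 + 814 = 3416
Weighted mean = 58497 / 3416 = 17.124415

17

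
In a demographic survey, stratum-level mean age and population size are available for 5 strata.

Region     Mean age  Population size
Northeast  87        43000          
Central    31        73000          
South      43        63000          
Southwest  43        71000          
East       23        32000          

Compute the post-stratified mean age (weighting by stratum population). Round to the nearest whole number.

Σ Nₕ·x̄ₕ = 87×43000 + 31×73000 + 43×63000 + 43×71000 + 23×32000
  = 3741000 + 2263000 + 2709000 + 3053000 + 736000 = 12502000
Σ Nₕ = 43000 + 73000 + 63000 + 71000 + 32000 = 282000
Overall mean = 12502000 / 282000 = 44.333333

44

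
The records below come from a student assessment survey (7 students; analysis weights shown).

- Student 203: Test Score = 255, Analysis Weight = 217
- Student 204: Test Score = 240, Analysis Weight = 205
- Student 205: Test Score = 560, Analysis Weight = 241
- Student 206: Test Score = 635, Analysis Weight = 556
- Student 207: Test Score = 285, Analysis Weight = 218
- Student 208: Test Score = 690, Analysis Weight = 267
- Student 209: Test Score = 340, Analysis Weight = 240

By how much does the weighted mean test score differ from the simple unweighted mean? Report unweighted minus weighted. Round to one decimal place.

Unweighted sum = 255 + 240 + 560 + 635 + 285 + 690 + 340 = 3005
Unweighted mean = 3005 / 7 = 429.28571
Weighted sum = 255×217 + 240×205 + 560×241 + 635×556 + 285×218 + 690×267 + 340×240
  = 55335 + 49200 + 134960 + 353060 + 62130 + 184230 + 81600 = 920515
Sum of weights = 217 + 205 + 241 + 556 + 218 + 267 + 240 = 1944
Weighted mean = 920515 / 1944 = 473.51595
Difference (unweighted minus weighted) = -44.230232

-44.2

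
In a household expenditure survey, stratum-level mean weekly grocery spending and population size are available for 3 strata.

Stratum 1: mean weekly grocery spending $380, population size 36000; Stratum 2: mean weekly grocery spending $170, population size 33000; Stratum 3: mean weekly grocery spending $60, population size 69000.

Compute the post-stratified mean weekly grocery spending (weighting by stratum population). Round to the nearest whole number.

Σ Nₕ·x̄ₕ = 380×36000 + 170×33000 + 60×69000
  = 13680000 + 5610000 + 4140000 = 23430000
Σ Nₕ = 36000 + 33000 + 69000 = 138000
Overall mean = 23430000 / 138000 = 169.78261

170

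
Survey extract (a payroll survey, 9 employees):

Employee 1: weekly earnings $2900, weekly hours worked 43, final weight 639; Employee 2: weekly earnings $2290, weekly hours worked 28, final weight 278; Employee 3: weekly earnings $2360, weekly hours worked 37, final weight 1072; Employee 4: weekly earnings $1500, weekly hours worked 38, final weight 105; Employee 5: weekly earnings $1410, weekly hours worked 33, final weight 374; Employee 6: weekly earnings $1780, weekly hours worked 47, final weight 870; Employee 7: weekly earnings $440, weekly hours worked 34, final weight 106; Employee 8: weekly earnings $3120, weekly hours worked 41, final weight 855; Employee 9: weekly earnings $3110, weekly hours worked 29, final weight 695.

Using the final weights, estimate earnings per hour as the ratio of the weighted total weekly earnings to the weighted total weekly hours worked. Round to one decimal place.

63.5

Σ wᵢ·y = 2900×639 + 2290×278 + 2360×1072 + 1500×105 + 1410×374 + 1780×870 + 440×106 + 3120×855 + 3110×695
  = 1853100 + 636620 + 2529920 + 157500 + 527340 + 1548600 + 46640 + 2667600 + 2161450 = 12128770
Σ wᵢ·x = 190961
Ratio = 12128770 / 190961 = 63.514383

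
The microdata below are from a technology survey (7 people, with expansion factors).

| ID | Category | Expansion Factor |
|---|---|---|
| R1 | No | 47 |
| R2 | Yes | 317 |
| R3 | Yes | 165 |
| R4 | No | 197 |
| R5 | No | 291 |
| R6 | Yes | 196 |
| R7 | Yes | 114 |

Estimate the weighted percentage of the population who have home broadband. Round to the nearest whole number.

60

Sum of weights for 'Yes' = 317 + 165 + 196 + 114 = 792
Total weight = 47 + 317 + 165 + 197 + 291 + 196 + 114 = 1327
Weighted proportion = 792 / 1327 = 0.59683497 → 59.683497%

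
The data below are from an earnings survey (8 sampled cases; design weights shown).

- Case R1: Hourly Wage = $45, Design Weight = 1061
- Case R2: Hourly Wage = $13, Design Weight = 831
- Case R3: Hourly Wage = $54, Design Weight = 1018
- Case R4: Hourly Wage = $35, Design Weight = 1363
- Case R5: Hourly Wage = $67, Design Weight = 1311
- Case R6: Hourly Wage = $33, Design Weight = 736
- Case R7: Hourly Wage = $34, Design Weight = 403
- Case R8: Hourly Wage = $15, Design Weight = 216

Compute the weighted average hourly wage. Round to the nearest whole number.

Weighted sum = 45×1061 + 13×831 + 54×1018 + 35×1363 + 67×1311 + 33×736 + 34×403 + 15×216
  = 47745 + 10803 + 54972 + 47705 + 87837 + 24288 + 13702 + 3240 = 290292
Sum of weights = 1061 + 831 + 1018 + 1363 + 1311 + 736 + 403 + 216 = 6939
Weighted mean = 290292 / 6939 = 41.834847

42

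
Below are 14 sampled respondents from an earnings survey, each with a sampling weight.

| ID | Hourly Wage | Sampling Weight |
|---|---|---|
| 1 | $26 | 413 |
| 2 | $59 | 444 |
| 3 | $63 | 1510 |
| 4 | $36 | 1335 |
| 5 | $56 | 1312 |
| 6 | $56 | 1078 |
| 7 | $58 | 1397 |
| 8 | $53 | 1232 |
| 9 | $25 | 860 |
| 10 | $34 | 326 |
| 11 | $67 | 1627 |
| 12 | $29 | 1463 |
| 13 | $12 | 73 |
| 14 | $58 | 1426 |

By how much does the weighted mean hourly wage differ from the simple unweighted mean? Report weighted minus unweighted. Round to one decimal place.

5.1

Unweighted sum = 632
Unweighted mean = 632 / 14 = 45.142857
Weighted sum = 727890
Sum of weights = 14496
Weighted mean = 727890 / 14496 = 50.213162
Difference (weighted minus unweighted) = 5.0703051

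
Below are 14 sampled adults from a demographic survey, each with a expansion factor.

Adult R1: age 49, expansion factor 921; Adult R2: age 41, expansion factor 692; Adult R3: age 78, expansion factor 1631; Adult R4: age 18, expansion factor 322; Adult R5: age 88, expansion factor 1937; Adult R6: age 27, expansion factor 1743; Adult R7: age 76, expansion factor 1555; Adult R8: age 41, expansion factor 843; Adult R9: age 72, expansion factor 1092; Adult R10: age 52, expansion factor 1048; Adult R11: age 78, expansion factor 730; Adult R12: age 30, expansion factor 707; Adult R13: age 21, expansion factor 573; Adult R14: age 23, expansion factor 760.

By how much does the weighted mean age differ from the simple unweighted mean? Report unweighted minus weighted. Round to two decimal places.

-6.60

Unweighted sum = 694
Unweighted mean = 694 / 14 = 49.571429
Weighted sum = 817558
Sum of weights = 14554
Weighted mean = 817558 / 14554 = 56.17411
Difference (unweighted minus weighted) = -6.6026816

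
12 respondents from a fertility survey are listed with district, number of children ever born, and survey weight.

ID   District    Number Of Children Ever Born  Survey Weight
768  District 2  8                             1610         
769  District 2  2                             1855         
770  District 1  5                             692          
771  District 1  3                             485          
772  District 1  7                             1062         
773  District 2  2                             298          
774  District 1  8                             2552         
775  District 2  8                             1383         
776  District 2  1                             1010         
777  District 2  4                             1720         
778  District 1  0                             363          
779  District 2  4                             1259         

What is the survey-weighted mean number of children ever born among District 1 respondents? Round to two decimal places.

District 1 rows: 770, 771, 772, 774, 778
Weighted sum = 5×692 + 3×485 + 7×1062 + 8×2552 + 0×363
  = 32765
Sum of weights = 692 + 485 + 1062 + 2552 + 363 = 5154
Weighted mean = 32765 / 5154 = 6.3571983

6.36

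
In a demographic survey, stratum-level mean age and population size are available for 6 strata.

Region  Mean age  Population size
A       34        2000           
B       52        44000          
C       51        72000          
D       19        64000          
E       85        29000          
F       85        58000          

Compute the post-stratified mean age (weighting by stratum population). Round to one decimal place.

54.4

Σ Nₕ·x̄ₕ = 34×2000 + 52×44000 + 51×72000 + 19×64000 + 85×29000 + 85×58000
  = 68000 + 2288000 + 3672000 + 1216000 + 2465000 + 4930000 = 14639000
Σ Nₕ = 2000 + 44000 + 72000 + 64000 + 29000 + 58000 = 269000
Overall mean = 14639000 / 269000 = 54.420074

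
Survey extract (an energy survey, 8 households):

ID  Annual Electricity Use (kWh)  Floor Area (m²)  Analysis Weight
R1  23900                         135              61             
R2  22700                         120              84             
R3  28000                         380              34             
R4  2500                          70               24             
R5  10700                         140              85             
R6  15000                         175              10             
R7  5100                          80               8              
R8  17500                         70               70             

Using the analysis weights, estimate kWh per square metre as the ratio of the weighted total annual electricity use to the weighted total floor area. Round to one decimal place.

Σ wᵢ·y = 23900×61 + 22700×84 + 28000×34 + 2500×24 + 10700×85 + 15000×10 + 5100×8 + 17500×70
  = 1457900 + 1906800 + 952000 + 60000 + 909500 + 150000 + 40800 + 1225000 = 6702000
Σ wᵢ·x = 52105
Ratio = 6702000 / 52105 = 128.62489

128.6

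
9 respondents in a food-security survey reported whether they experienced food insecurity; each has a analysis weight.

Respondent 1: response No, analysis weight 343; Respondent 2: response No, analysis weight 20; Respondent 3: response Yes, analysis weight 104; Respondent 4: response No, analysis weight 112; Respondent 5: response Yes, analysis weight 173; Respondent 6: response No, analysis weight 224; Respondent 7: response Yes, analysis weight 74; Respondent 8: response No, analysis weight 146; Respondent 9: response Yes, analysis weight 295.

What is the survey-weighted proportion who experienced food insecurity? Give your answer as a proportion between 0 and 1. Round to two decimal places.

Sum of weights for 'Yes' = 104 + 173 + 74 + 295 = 646
Total weight = 343 + 20 + 104 + 112 + 173 + 224 + 74 + 146 + 295 = 1491
Weighted proportion = 646 / 1491 = 0.43326626

0.43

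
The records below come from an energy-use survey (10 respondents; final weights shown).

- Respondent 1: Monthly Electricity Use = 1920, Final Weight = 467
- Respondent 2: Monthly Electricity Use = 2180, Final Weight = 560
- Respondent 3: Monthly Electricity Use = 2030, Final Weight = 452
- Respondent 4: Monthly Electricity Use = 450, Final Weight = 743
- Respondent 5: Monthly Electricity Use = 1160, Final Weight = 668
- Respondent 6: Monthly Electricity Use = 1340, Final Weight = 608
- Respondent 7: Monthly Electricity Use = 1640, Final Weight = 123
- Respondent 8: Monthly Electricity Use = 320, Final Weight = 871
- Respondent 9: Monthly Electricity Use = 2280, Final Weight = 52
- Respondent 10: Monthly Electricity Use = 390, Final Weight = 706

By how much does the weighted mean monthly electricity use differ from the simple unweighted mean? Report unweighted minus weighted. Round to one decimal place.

Unweighted sum = 1920 + 2180 + 2030 + 450 + 1160 + 1340 + 1640 + 320 + 2280 + 390 = 13710
Unweighted mean = 13710 / 10 = 1371
Weighted sum = 5833290
Sum of weights = 5250
Weighted mean = 5833290 / 5250 = 1111.1029
Difference (unweighted minus weighted) = 259.89714

259.9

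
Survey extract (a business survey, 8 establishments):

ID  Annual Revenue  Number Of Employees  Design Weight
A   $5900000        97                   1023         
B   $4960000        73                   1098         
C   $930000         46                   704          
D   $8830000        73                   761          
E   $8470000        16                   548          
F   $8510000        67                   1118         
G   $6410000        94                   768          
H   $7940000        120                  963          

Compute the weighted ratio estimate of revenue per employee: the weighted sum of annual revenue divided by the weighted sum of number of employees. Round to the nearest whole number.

84605

Σ wᵢ·y = 5900000×1023 + 4960000×1098 + 930000×704 + 8830000×761 + 8470000×548 + 8510000×1118 + 6410000×768 + 7940000×963
  = 6035700000 + 5446080000 + 654720000 + 6719630000 + 4641560000 + 9514180000 + 4922880000 + 7646220000 = 45580970000
Σ wᵢ·x = 97×1023 + 73×1098 + 46×704 + 73×761 + 16×548 + 67×1118 + 94×768 + 120×963
  = 99231 + 80154 + 32384 + 55553 + 8768 + 74906 + 72192 + 115560 = 538748
Ratio = 45580970000 / 538748 = 84605.363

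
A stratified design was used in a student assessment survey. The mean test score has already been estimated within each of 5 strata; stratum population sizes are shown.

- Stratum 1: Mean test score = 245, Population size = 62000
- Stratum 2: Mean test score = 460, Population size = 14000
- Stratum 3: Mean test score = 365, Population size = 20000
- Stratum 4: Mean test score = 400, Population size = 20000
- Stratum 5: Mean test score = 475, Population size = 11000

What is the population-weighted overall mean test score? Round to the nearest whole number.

Σ Nₕ·x̄ₕ = 245×62000 + 460×14000 + 365×20000 + 400×20000 + 475×11000
  = 15190000 + 6440000 + 7300000 + 8000000 + 5225000 = 42155000
Σ Nₕ = 62000 + 14000 + 20000 + 20000 + 11000 = 127000
Overall mean = 42155000 / 127000 = 331.92913

332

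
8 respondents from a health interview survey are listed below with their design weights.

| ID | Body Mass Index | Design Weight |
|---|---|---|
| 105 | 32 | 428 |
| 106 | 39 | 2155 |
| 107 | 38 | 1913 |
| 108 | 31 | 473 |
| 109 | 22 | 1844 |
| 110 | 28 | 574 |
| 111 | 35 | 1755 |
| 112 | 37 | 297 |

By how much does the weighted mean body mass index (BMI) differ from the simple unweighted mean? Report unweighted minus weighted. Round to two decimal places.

-0.53

Unweighted sum = 32 + 39 + 38 + 31 + 22 + 28 + 35 + 37 = 262
Unweighted mean = 262 / 8 = 32.75
Weighted sum = 32×428 + 39×2155 + 38×1913 + 31×473 + 22×1844 + 28×574 + 35×1755 + 37×297
  = 13696 + 84045 + 72694 + 14663 + 40568 + 16072 + 61425 + 10989 = 314152
Sum of weights = 428 + 2155 + 1913 + 473 + 1844 + 574 + 1755 + 297 = 9439
Weighted mean = 314152 / 9439 = 33.282339
Difference (unweighted minus weighted) = -0.53233923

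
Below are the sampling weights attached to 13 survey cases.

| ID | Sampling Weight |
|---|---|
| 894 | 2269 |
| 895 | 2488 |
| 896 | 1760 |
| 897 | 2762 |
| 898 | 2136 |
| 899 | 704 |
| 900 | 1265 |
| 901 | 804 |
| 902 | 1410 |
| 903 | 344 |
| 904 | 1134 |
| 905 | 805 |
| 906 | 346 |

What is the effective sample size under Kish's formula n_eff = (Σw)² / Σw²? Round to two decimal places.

9.91

Σ wᵢ = 18227
Σ wᵢ² = 33529635
n_eff = 18227² / 33529635 = 332223529 / 33529635 = 9.9083551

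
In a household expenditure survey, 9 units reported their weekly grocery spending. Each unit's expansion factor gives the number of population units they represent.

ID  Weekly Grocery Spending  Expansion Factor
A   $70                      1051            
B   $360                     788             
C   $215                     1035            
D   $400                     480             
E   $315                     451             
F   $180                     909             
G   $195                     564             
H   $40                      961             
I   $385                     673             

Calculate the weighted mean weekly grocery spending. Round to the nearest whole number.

215

Weighted sum = 70×1051 + 360×788 + 215×1035 + 400×480 + 315×451 + 180×909 + 195×564 + 40×961 + 385×673
  = 1484985
Sum of weights = 6912
Weighted mean = 1484985 / 6912 = 214.84158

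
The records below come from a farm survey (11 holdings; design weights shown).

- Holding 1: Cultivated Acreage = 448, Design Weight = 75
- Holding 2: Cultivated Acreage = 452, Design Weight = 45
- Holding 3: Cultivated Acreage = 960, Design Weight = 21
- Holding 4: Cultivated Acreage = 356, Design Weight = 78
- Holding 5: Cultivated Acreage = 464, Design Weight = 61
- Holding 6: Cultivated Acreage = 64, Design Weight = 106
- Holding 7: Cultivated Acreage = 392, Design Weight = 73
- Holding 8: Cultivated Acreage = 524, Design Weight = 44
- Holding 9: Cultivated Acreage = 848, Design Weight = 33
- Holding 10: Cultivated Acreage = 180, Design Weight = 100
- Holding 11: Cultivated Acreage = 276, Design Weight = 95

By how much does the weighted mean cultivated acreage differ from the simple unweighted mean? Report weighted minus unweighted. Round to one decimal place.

Unweighted sum = 448 + 452 + 960 + 356 + 464 + 64 + 392 + 524 + 848 + 180 + 276 = 4964
Unweighted mean = 4964 / 11 = 451.27273
Weighted sum = 448×75 + 452×45 + 960×21 + 356×78 + 464×61 + 64×106 + 392×73 + 524×44 + 848×33 + 180×100 + 276×95
  = 260832
Sum of weights = 75 + 45 + 21 + 78 + 61 + 106 + 73 + 44 + 33 + 100 + 95 = 731
Weighted mean = 260832 / 731 = 356.81532
Difference (weighted minus unweighted) = -94.457406

-94.5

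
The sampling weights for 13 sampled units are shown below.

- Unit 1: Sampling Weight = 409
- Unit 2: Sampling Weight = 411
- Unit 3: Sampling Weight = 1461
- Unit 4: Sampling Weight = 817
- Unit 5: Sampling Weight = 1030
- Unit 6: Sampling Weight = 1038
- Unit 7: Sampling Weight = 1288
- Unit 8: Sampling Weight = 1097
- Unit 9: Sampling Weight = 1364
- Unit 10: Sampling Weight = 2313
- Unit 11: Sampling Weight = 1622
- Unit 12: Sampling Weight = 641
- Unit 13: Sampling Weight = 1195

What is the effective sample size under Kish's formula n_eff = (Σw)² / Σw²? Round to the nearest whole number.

11

Σ wᵢ = 14686
Σ wᵢ² = 19819164
n_eff = 14686² / 19819164 = 215678596 / 19819164 = 10.882326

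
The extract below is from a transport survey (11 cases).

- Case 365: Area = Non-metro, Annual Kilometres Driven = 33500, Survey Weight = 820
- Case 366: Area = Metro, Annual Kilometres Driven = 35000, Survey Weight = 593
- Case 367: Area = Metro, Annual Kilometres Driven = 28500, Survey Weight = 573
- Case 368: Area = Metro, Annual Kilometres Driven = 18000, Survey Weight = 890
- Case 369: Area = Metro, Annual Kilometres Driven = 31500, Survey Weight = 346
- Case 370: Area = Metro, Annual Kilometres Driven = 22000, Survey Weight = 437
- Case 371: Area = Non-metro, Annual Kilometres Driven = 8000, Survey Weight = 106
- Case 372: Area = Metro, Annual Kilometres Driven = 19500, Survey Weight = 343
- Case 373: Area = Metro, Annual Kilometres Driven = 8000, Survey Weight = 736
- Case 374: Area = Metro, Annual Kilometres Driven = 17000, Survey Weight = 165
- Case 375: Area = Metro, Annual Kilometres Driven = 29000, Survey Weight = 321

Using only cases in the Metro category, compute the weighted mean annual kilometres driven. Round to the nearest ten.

Metro rows: 366, 367, 368, 369, 370, 372, 373, 374, 375
Weighted sum = 35000×593 + 28500×573 + 18000×890 + 31500×346 + 22000×437 + 19500×343 + 8000×736 + 17000×165 + 29000×321
  = 98309000
Sum of weights = 4404
Weighted mean = 98309000 / 4404 = 22322.661

22320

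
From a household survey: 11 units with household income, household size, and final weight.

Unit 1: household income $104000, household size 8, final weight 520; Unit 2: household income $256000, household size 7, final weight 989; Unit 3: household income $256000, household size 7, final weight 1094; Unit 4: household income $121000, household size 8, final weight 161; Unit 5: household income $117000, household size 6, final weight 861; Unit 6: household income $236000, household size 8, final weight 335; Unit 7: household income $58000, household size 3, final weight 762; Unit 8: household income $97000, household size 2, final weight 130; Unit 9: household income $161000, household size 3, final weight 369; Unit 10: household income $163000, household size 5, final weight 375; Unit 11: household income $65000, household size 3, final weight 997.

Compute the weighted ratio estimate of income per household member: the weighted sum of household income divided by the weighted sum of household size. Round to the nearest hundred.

Σ wᵢ·y = 104000×520 + 256000×989 + 256000×1094 + 121000×161 + 117000×861 + 236000×335 + 58000×762 + 97000×130 + 161000×369 + 163000×375 + 65000×997
  = 54080000 + 253184000 + 280064000 + 19481000 + 100737000 + 79060000 + 44196000 + 12610000 + 59409000 + 61125000 + 64805000 = 1028751000
Σ wᵢ·x = 8×520 + 7×989 + 7×1094 + 8×161 + 6×861 + 8×335 + 3×762 + 2×130 + 3×369 + 5×375 + 3×997
  = 4160 + 6923 + 7658 + 1288 + 5166 + 2680 + 2286 + 260 + 1107 + 1875 + 2991 = 36394
Ratio = 1028751000 / 36394 = 28267.05

28300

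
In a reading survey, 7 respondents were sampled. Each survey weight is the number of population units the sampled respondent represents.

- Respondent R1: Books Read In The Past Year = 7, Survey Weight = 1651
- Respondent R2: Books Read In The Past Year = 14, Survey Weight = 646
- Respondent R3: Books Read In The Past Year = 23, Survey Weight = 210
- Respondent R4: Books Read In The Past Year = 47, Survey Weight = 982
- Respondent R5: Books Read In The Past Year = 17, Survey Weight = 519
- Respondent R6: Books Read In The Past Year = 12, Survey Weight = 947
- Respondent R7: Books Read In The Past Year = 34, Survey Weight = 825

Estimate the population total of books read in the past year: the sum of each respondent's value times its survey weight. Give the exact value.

119822

Weighted total = 7×1651 + 14×646 + 23×210 + 47×982 + 17×519 + 12×947 + 34×825
  = 11557 + 9044 + 4830 + 46154 + 8823 + 11364 + 28050 = 119822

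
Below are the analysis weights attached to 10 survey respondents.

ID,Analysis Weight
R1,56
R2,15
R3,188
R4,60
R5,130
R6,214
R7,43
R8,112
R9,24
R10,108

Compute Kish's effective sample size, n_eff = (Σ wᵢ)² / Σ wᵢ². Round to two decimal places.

6.86

Σ wᵢ = 56 + 15 + 188 + 60 + 130 + 214 + 43 + 112 + 24 + 108 = 950
Σ wᵢ² = 3136 + 225 + 35344 + 3600 + 16900 + 45796 + 1849 + 12544 + 576 + 11664 = 131634
n_eff = 950² / 131634 = 902500 / 131634 = 6.8561314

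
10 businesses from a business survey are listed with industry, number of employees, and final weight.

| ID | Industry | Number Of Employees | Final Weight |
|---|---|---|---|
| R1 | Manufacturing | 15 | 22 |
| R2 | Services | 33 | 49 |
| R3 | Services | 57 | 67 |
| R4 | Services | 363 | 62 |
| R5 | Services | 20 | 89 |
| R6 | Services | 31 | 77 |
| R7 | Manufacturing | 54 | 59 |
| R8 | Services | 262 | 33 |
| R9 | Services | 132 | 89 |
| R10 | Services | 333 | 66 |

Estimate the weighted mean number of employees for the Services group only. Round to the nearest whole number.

Services rows: R2, R3, R4, R5, R6, R8, R9, R10
Weighted sum = 33×49 + 57×67 + 363×62 + 20×89 + 31×77 + 262×33 + 132×89 + 333×66
  = 1617 + 3819 + 22506 + 1780 + 2387 + 8646 + 11748 + 21978 = 74481
Sum of weights = 49 + 67 + 62 + 89 + 77 + 33 + 89 + 66 = 532
Weighted mean = 74481 / 532 = 140.00188

140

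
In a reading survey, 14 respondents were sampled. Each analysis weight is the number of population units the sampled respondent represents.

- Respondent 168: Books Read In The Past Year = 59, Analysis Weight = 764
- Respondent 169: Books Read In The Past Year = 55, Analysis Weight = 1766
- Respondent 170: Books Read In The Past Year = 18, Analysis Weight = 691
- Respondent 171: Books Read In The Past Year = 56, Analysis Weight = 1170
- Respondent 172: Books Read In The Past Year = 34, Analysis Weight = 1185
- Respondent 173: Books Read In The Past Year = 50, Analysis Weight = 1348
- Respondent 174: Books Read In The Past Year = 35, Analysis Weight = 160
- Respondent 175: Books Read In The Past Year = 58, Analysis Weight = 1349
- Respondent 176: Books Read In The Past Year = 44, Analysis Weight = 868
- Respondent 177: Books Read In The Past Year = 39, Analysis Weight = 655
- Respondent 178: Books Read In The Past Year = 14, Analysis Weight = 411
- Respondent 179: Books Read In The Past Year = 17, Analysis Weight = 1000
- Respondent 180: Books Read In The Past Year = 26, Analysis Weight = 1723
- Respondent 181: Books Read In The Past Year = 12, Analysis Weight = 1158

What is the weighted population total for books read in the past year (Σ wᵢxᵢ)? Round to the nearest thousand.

Weighted total = 556881

557000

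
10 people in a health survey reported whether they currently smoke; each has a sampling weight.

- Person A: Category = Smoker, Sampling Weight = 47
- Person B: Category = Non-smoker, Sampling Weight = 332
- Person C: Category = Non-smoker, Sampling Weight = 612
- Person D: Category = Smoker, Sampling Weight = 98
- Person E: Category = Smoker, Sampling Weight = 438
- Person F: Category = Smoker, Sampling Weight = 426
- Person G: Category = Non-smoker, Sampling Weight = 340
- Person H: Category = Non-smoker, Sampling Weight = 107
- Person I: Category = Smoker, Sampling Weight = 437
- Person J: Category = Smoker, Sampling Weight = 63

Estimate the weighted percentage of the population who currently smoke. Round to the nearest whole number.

Sum of weights for 'Smoker' = 47 + 98 + 438 + 426 + 437 + 63 = 1509
Total weight = 47 + 332 + 612 + 98 + 438 + 426 + 340 + 107 + 437 + 63 = 2900
Weighted proportion = 1509 / 2900 = 0.52034483 → 52.034483%

52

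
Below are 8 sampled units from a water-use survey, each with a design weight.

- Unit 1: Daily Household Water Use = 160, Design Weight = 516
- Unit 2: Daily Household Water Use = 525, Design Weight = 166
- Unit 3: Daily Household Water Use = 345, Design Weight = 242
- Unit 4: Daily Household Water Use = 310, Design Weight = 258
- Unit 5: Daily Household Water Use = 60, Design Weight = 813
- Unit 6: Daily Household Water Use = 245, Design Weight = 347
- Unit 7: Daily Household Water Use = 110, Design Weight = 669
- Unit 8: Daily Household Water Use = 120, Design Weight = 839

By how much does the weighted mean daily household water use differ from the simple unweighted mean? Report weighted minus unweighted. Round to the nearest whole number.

-68

Unweighted sum = 160 + 525 + 345 + 310 + 60 + 245 + 110 + 120 = 1875
Unweighted mean = 1875 / 8 = 234.375
Weighted sum = 641245
Sum of weights = 3850
Weighted mean = 641245 / 3850 = 166.55714
Difference (weighted minus unweighted) = -67.817857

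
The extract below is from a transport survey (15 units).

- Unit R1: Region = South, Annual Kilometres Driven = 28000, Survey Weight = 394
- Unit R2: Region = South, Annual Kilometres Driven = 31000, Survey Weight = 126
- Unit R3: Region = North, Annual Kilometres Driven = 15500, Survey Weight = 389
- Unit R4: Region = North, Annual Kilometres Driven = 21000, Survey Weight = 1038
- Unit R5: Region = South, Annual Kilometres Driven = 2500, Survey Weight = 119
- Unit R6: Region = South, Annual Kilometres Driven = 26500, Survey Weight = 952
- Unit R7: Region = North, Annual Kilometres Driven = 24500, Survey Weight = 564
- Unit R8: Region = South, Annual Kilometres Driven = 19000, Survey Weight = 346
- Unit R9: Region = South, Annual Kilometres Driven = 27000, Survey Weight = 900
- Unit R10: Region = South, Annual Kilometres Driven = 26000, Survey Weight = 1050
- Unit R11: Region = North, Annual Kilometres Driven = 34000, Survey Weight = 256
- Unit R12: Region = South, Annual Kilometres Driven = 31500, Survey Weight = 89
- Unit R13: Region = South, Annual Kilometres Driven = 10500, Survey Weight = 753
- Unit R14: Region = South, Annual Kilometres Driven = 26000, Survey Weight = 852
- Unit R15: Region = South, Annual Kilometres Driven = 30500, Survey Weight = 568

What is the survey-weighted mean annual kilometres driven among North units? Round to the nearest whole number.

22407

North rows: R3, R4, R7, R11
Weighted sum = 15500×389 + 21000×1038 + 24500×564 + 34000×256
  = 6029500 + 21798000 + 13818000 + 8704000 = 50349500
Sum of weights = 389 + 1038 + 564 + 256 = 2247
Weighted mean = 50349500 / 2247 = 22407.432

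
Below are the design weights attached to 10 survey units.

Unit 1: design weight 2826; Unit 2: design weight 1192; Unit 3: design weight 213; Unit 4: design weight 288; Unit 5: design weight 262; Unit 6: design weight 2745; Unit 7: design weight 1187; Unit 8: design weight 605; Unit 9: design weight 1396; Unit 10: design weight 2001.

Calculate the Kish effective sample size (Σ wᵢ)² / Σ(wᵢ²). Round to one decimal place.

Σ wᵢ = 2826 + 1192 + 213 + 288 + 262 + 2745 + 1187 + 605 + 1396 + 2001 = 12715
Σ wᵢ² = 7986276 + 1420864 + 45369 + 82944 + 68644 + 7535025 + 1408969 + 366025 + 1948816 + 4004001 = 24866933
n_eff = 12715² / 24866933 = 161671225 / 24866933 = 6.5014542

6.5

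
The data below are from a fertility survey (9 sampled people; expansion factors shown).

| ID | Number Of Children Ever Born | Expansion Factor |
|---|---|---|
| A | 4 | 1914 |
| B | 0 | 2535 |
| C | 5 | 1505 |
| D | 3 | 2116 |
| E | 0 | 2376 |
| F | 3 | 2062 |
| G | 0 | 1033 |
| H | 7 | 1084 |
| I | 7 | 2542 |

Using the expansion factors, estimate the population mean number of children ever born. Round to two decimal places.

3.09

Weighted sum = 4×1914 + 0×2535 + 5×1505 + 3×2116 + 0×2376 + 3×2062 + 0×1033 + 7×1084 + 7×2542
  = 53097
Sum of weights = 17167
Weighted mean = 53097 / 17167 = 3.0929691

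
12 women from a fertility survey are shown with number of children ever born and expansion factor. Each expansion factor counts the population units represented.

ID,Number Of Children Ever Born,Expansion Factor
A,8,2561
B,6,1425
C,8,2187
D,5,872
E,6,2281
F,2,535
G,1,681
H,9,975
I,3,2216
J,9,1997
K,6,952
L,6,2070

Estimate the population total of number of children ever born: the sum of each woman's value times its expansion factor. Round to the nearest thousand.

Weighted total = 8×2561 + 6×1425 + 8×2187 + 5×872 + 6×2281 + 2×535 + 1×681 + 9×975 + 3×2216 + 9×1997 + 6×952 + 6×2070
  = 20488 + 8550 + 17496 + 4360 + 13686 + 1070 + 681 + 8775 + 6648 + 17973 + 5712 + 12420 = 117859

118000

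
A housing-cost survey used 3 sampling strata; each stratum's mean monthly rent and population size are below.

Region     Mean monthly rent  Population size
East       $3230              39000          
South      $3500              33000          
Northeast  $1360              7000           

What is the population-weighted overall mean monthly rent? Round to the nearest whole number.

3177

Σ Nₕ·x̄ₕ = 3230×39000 + 3500×33000 + 1360×7000
  = 125970000 + 115500000 + 9520000 = 250990000
Σ Nₕ = 39000 + 33000 + 7000 = 79000
Overall mean = 250990000 / 79000 = 3177.0886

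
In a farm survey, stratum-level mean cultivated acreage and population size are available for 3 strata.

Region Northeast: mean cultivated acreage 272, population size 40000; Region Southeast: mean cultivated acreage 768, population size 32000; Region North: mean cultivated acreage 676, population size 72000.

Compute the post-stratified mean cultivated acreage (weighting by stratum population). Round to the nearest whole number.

584

Σ Nₕ·x̄ₕ = 272×40000 + 768×32000 + 676×72000
  = 10880000 + 24576000 + 48672000 = 84128000
Σ Nₕ = 40000 + 32000 + 72000 = 144000
Overall mean = 84128000 / 144000 = 584.22222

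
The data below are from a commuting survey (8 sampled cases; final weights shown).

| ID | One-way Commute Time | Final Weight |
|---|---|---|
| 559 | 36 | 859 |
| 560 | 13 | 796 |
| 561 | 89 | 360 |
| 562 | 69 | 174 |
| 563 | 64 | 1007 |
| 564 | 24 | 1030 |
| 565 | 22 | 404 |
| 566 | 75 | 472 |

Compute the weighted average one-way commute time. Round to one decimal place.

42.9

Weighted sum = 36×859 + 13×796 + 89×360 + 69×174 + 64×1007 + 24×1030 + 22×404 + 75×472
  = 218774
Sum of weights = 859 + 796 + 360 + 174 + 1007 + 1030 + 404 + 472 = 5102
Weighted mean = 218774 / 5102 = 42.880047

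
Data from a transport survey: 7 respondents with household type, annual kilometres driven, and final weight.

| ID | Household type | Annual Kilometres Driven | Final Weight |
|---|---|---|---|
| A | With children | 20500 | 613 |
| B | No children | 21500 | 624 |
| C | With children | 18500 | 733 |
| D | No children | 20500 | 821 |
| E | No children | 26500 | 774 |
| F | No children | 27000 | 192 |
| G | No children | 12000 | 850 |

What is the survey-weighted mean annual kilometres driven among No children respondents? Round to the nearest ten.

No children rows: B, D, E, F, G
Weighted sum = 66141500
Sum of weights = 3261
Weighted mean = 66141500 / 3261 = 20282.582

20280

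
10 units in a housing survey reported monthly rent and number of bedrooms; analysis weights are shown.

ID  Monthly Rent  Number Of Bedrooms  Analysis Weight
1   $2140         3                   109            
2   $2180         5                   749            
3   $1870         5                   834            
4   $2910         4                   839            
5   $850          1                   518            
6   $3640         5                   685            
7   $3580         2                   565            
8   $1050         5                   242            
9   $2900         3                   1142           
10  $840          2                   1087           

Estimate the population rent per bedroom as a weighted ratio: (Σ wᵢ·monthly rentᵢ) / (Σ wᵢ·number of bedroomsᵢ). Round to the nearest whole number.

652

Σ wᵢ·y = 2140×109 + 2180×749 + 1870×834 + 2910×839 + 850×518 + 3640×685 + 3580×565 + 1050×242 + 2900×1142 + 840×1087
  = 233260 + 1632820 + 1559580 + 2441490 + 440300 + 2493400 + 2022700 + 254100 + 3311800 + 913080 = 15302530
Σ wᵢ·x = 3×109 + 5×749 + 5×834 + 4×839 + 1×518 + 5×685 + 2×565 + 5×242 + 3×1142 + 2×1087
  = 23481
Ratio = 15302530 / 23481 = 651.69839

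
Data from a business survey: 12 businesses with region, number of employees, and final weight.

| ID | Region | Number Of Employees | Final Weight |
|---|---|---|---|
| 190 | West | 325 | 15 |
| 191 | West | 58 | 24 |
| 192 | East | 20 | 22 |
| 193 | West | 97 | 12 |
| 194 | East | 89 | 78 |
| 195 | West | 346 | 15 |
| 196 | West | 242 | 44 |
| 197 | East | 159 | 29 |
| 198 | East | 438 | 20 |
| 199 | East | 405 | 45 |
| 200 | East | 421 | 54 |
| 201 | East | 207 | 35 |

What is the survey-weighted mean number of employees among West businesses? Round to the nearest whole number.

West rows: 190, 191, 193, 195, 196
Weighted sum = 325×15 + 58×24 + 97×12 + 346×15 + 242×44
  = 4875 + 1392 + 1164 + 5190 + 10648 = 23269
Sum of weights = 110
Weighted mean = 23269 / 110 = 211.53636

212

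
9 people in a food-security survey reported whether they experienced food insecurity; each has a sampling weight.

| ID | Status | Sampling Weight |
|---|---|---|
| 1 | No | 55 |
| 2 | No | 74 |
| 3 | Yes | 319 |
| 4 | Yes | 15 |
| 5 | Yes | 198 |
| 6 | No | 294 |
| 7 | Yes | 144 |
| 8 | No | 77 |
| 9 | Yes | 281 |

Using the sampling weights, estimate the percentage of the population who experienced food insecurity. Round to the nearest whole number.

Sum of weights for 'Yes' = 319 + 15 + 198 + 144 + 281 = 957
Total weight = 55 + 74 + 319 + 15 + 198 + 294 + 144 + 77 + 281 = 1457
Weighted proportion = 957 / 1457 = 0.6568291 → 65.68291%

66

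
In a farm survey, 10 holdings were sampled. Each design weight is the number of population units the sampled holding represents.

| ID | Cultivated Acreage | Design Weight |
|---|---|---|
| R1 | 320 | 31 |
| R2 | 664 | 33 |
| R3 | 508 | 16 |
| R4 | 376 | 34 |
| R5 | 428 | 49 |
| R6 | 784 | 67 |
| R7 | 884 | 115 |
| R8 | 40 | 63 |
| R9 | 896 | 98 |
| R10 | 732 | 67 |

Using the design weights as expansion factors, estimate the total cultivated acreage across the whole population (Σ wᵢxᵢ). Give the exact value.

Weighted total = 320×31 + 664×33 + 508×16 + 376×34 + 428×49 + 784×67 + 884×115 + 40×63 + 896×98 + 732×67
  = 9920 + 21912 + 8128 + 12784 + 20972 + 52528 + 101660 + 2520 + 87808 + 49044 = 367276

367276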